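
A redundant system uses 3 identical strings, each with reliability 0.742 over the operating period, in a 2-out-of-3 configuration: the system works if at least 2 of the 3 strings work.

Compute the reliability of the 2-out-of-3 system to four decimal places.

R = Σ_{i=2}^{3} C(3,i) p^i (1−p)^{3−i} with p = 0.742
C(3,2)·0.742^2·0.258^1 = 0.426137
C(3,3)·0.742^3·0.258^0 = 0.408518
Sum = 0.8347

0.8347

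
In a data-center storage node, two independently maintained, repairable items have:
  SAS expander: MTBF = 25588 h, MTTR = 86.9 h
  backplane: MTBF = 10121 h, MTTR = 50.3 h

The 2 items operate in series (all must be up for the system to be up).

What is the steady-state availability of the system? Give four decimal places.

0.9917

A(SAS expander) = MTBF/(MTBF+MTTR) = 25588/(25588+86.9) = 0.996615
A(backplane) = MTBF/(MTBF+MTTR) = 10121/(10121+50.3) = 0.995055
Series availability: 0.996615 × 0.995055 = 0.9917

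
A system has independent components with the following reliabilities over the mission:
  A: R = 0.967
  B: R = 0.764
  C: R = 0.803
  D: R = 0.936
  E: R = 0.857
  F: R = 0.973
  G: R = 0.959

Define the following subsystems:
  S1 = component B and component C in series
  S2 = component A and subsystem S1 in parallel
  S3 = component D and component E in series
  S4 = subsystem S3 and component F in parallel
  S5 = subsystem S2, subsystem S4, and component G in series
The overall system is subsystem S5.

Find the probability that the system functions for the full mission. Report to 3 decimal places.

0.942

Series (B and C): 0.76400 × 0.80300 = 0.61349
Parallel (A and [0.61349]): 1 − (1 − 0.96700)(1 − 0.61349) = 0.98725
Series (D and E): 0.93600 × 0.85700 = 0.80215
Parallel ([0.80215] and F): 1 − (1 − 0.80215)(1 − 0.97300) = 0.99466
Series ([0.98725], [0.99466], and G): 0.98725 × 0.99466 × 0.95900 = 0.942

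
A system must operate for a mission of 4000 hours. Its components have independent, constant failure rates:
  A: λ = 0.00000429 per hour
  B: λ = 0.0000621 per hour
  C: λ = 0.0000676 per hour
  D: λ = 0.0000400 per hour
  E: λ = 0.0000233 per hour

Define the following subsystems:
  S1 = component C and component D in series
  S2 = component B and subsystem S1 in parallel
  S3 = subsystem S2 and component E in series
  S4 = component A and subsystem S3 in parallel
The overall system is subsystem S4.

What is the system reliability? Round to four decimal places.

R(A) = exp(−0.00000429 × 4000) = 0.982986
R(B) = exp(−0.0000621 × 4000) = 0.780048
R(C) = exp(−0.0000676 × 4000) = 0.763074
R(D) = exp(−0.0000400 × 4000) = 0.852144
R(E) = exp(−0.0000233 × 4000) = 0.911011
Series (C and D): 0.763074 × 0.852144 = 0.650249
Parallel (B and [0.650249]): 1 − (1 − 0.780048)(1 − 0.650249) = 0.923072
Series ([0.923072] and E): 0.923072 × 0.911011 = 0.840929
Parallel (A and [0.840929]): 1 − (1 − 0.982986)(1 − 0.840929) = 0.9973

0.9973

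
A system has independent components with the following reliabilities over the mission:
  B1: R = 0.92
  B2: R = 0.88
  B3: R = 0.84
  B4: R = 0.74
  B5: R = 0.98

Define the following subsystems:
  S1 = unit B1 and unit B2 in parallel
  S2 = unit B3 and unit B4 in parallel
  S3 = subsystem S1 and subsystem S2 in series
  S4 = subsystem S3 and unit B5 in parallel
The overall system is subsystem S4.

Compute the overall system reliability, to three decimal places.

0.999

Parallel (B1 and B2): 1 − (1 − 0.92000)(1 − 0.88000) = 0.99040
Parallel (B3 and B4): 1 − (1 − 0.84000)(1 − 0.74000) = 0.95840
Series ([0.99040] and [0.95840]): 0.99040 × 0.95840 = 0.94920
Parallel ([0.94920] and B5): 1 − (1 − 0.94920)(1 − 0.98000) = 0.999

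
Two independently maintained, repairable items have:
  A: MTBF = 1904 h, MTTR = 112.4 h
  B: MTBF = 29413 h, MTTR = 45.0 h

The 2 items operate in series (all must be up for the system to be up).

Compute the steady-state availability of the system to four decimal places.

A(A) = MTBF/(MTBF+MTTR) = 1904/(1904+112.4) = 0.944257
A(B) = MTBF/(MTBF+MTTR) = 29413/(29413+45.0) = 0.998472
Series availability: 0.944257 × 0.998472 = 0.9428

0.9428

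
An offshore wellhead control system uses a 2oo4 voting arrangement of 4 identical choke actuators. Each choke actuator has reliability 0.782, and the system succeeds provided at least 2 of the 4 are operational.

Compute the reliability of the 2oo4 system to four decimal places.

R = Σ_{i=2}^{4} C(4,i) p^i (1−p)^{4−i} with p = 0.782
C(4,2)·0.782^2·0.218^2 = 0.174372
C(4,3)·0.782^3·0.218^1 = 0.417001
C(4,4)·0.782^4·0.218^0 = 0.373962
Sum = 0.9653

0.9653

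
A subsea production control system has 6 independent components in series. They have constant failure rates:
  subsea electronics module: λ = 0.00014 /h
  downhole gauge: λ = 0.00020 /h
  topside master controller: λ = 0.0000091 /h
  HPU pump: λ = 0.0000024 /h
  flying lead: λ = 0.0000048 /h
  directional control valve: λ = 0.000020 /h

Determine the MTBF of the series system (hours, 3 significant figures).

2660

Series of exponential components: λ_sys = Σ λ_i
λ_sys = 0.00014 + 0.00020 + 0.0000091 + 0.0000024 + 0.0000048 + 0.000020 = 3.7630e-04 /h
MTBF = 1 / λ_sys = 2660 h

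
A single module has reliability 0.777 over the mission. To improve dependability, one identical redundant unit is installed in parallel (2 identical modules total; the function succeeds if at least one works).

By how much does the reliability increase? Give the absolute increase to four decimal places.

0.1733

R_before = 0.777
R_after = 1 − (1 − 0.777)^2 = 0.9503
ΔR = 0.9503 − 0.777 = 0.1733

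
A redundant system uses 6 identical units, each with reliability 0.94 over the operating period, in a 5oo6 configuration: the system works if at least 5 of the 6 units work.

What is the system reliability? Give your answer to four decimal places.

0.9541

R = Σ_{i=5}^{6} C(6,i) p^i (1−p)^{6−i} with p = 0.94
C(6,5)·0.94^5·0.06^1 = 0.264205
C(6,6)·0.94^6·0.06^0 = 0.689870
Sum = 0.9541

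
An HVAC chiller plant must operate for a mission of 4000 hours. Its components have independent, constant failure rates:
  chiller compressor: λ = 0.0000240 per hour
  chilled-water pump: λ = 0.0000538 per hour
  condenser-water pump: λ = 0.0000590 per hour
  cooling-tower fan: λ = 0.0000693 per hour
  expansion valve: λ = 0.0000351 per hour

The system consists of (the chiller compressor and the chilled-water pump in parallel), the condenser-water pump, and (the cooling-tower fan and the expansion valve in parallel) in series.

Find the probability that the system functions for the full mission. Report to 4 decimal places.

R(chiller compressor) = exp(−0.0000240 × 4000) = 0.908464
R(chilled-water pump) = exp(−0.0000538 × 4000) = 0.806380
R(condenser-water pump) = exp(−0.0000590 × 4000) = 0.789781
R(cooling-tower fan) = exp(−0.0000693 × 4000) = 0.757903
R(expansion valve) = exp(−0.0000351 × 4000) = 0.869011
Parallel (chiller compressor and chilled-water pump): 1 − (1 − 0.908464)(1 − 0.806380) = 0.982277
Parallel (cooling-tower fan and expansion valve): 1 − (1 − 0.757903)(1 − 0.869011) = 0.968288
Series ([0.982277], condenser-water pump, and [0.968288]): 0.982277 × 0.789781 × 0.968288 = 0.7512

0.7512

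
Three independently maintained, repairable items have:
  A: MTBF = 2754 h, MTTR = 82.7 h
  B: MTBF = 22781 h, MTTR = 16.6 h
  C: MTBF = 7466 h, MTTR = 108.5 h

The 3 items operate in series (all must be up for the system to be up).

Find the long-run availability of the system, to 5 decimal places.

0.95624

A(A) = MTBF/(MTBF+MTTR) = 2754/(2754+82.7) = 0.970846
A(B) = MTBF/(MTBF+MTTR) = 22781/(22781+16.6) = 0.999272
A(C) = MTBF/(MTBF+MTTR) = 7466/(7466+108.5) = 0.985676
Series availability: 0.970846 × 0.999272 × 0.985676 = 0.95624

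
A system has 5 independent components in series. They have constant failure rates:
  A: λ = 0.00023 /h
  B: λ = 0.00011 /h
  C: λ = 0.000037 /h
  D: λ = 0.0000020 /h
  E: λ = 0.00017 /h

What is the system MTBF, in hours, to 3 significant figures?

Series of exponential components: λ_sys = Σ λ_i
λ_sys = 0.00023 + 0.00011 + 0.000037 + 0.0000020 + 0.00017 = 5.4900e-04 /h
MTBF = 1 / λ_sys = 1820 h

1820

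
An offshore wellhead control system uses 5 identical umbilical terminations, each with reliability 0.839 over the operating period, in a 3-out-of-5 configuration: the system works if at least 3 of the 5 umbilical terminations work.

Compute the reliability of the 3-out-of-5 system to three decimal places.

R = Σ_{i=3}^{5} C(5,i) p^i (1−p)^{5−i} with p = 0.839
C(5,3)·0.839^3·0.161^2 = 0.15309
C(5,4)·0.839^4·0.161^1 = 0.39888
C(5,5)·0.839^5·0.161^0 = 0.41573
Sum = 0.968

0.968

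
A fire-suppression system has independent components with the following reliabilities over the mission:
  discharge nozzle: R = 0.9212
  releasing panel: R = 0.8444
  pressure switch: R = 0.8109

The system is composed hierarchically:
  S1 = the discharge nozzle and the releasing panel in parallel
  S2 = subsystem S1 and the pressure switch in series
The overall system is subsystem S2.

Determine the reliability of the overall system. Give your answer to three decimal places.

0.801

Parallel (discharge nozzle and releasing panel): 1 − (1 − 0.92120)(1 − 0.84440) = 0.98774
Series ([0.98774] and pressure switch): 0.98774 × 0.81090 = 0.801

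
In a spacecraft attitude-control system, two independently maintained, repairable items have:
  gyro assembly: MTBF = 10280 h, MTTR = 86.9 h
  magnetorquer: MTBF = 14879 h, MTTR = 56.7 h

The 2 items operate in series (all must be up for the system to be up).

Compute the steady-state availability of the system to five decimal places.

A(gyro assembly) = MTBF/(MTBF+MTTR) = 10280/(10280+86.9) = 0.991618
A(magnetorquer) = MTBF/(MTBF+MTTR) = 14879/(14879+56.7) = 0.996204
Series availability: 0.991618 × 0.996204 = 0.98785

0.98785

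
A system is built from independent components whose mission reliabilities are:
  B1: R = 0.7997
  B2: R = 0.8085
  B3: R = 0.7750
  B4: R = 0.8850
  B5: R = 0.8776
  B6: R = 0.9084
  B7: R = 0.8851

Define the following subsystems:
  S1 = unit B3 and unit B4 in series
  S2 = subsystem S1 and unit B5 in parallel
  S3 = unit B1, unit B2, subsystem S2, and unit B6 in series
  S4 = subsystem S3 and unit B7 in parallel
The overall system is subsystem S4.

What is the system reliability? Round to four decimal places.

Series (B3 and B4): 0.775000 × 0.885000 = 0.685875
Parallel ([0.685875] and B5): 1 − (1 − 0.685875)(1 − 0.877600) = 0.961551
Series (B1, B2, [0.961551], and B6): 0.799700 × 0.808500 × 0.961551 × 0.908400 = 0.564750
Parallel ([0.564750] and B7): 1 − (1 − 0.564750)(1 − 0.885100) = 0.9500

0.9500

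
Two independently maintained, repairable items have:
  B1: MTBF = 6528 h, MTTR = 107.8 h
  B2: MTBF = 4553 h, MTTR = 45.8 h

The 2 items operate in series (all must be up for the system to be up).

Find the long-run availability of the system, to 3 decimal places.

A(B1) = MTBF/(MTBF+MTTR) = 6528/(6528+107.8) = 0.983755
A(B2) = MTBF/(MTBF+MTTR) = 4553/(4553+45.8) = 0.990041
Series availability: 0.983755 × 0.990041 = 0.974

0.974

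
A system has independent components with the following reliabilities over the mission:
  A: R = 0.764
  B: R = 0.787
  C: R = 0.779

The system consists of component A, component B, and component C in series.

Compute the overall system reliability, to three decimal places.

0.468

Series (A, B, and C): 0.76400 × 0.78700 × 0.77900 = 0.468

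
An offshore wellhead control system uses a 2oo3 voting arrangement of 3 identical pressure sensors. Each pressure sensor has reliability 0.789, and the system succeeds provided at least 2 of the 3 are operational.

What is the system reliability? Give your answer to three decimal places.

R = Σ_{i=2}^{3} C(3,i) p^i (1−p)^{3−i} with p = 0.789
C(3,2)·0.789^2·0.211^1 = 0.39406
C(3,3)·0.789^3·0.211^0 = 0.49117
Sum = 0.885

0.885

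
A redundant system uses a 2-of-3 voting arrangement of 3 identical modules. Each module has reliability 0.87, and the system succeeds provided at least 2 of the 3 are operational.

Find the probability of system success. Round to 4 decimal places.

R = Σ_{i=2}^{3} C(3,i) p^i (1−p)^{3−i} with p = 0.87
C(3,2)·0.87^2·0.13^1 = 0.295191
C(3,3)·0.87^3·0.13^0 = 0.658503
Sum = 0.9537

0.9537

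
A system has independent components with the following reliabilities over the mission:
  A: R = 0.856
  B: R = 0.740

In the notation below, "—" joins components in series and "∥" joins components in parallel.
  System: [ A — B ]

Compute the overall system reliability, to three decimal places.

0.633

Series (A and B): 0.85600 × 0.74000 = 0.633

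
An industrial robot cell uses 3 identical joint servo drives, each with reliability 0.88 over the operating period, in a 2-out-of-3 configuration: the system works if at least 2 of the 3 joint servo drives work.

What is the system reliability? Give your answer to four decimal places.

R = Σ_{i=2}^{3} C(3,i) p^i (1−p)^{3−i} with p = 0.88
C(3,2)·0.88^2·0.12^1 = 0.278784
C(3,3)·0.88^3·0.12^0 = 0.681472
Sum = 0.9603

0.9603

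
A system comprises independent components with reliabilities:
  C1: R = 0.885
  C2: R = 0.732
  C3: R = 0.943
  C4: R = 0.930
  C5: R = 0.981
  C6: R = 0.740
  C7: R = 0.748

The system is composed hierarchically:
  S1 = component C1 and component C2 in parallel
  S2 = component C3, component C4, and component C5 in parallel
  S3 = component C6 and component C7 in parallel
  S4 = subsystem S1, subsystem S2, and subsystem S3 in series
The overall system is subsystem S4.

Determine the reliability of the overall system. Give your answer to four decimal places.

0.9056

Parallel (C1 and C2): 1 − (1 − 0.885000)(1 − 0.732000) = 0.969180
Parallel (C3, C4, and C5): 1 − (1 − 0.943000)(1 − 0.930000)(1 − 0.981000) = 0.999924
Parallel (C6 and C7): 1 − (1 − 0.740000)(1 − 0.748000) = 0.934480
Series ([0.969180], [0.999924], and [0.934480]): 0.969180 × 0.999924 × 0.934480 = 0.9056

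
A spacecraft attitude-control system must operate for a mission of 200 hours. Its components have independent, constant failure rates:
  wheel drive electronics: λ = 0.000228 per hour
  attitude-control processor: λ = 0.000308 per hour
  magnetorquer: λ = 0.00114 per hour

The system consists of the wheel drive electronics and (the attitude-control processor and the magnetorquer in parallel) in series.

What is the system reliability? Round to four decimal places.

R(wheel drive electronics) = exp(−0.000228 × 200) = 0.955424
R(attitude-control processor) = exp(−0.000308 × 200) = 0.940259
R(magnetorquer) = exp(−0.00114 × 200) = 0.796124
Parallel (attitude-control processor and magnetorquer): 1 − (1 − 0.940259)(1 − 0.796124) = 0.987820
Series (wheel drive electronics and [0.987820]): 0.955424 × 0.987820 = 0.9438

0.9438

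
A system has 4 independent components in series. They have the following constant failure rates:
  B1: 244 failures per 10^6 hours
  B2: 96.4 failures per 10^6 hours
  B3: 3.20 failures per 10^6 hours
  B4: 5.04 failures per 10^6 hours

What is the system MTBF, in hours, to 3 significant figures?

Series of exponential components: λ_sys = Σ λ_i
λ_sys = 0.000244 + 0.0000964 + 0.00000320 + 0.00000504 = 3.4864e-04 /h
MTBF = 1 / λ_sys = 2870 h

2870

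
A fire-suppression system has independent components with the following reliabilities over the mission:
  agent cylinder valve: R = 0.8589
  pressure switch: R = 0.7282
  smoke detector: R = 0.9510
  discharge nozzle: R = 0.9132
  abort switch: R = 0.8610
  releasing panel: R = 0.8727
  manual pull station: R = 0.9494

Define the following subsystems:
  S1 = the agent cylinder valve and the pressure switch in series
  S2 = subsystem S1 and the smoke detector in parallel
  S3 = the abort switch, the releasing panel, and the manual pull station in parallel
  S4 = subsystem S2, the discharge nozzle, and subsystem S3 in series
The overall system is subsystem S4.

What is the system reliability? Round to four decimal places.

0.8956

Series (agent cylinder valve and pressure switch): 0.858900 × 0.728200 = 0.625451
Parallel ([0.625451] and smoke detector): 1 − (1 − 0.625451)(1 − 0.951000) = 0.981647
Parallel (abort switch, releasing panel, and manual pull station): 1 − (1 − 0.861000)(1 − 0.872700)(1 − 0.949400) = 0.999105
Series ([0.981647], discharge nozzle, and [0.999105]): 0.981647 × 0.913200 × 0.999105 = 0.8956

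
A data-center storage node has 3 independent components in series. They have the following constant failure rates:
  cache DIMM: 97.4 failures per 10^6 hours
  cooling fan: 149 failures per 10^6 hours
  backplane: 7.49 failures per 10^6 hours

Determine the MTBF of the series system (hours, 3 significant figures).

3940

Series of exponential components: λ_sys = Σ λ_i
λ_sys = 0.0000974 + 0.000149 + 0.00000749 = 2.5389e-04 /h
MTBF = 1 / λ_sys = 3940 h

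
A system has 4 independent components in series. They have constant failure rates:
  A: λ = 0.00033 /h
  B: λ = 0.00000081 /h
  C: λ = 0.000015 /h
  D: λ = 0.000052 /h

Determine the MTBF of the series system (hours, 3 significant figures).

Series of exponential components: λ_sys = Σ λ_i
λ_sys = 0.00033 + 0.00000081 + 0.000015 + 0.000052 = 3.9781e-04 /h
MTBF = 1 / λ_sys = 2510 h

2510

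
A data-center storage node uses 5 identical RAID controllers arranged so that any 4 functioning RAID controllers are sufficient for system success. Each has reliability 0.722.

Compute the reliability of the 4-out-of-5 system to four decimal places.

R = Σ_{i=4}^{5} C(5,i) p^i (1−p)^{5−i} with p = 0.722
C(5,4)·0.722^4·0.278^1 = 0.377714
C(5,5)·0.722^5·0.278^0 = 0.196194
Sum = 0.5739

0.5739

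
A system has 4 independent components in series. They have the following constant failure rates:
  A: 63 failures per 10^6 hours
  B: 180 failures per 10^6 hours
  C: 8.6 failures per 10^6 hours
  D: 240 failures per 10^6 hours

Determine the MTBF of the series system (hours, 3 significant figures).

Series of exponential components: λ_sys = Σ λ_i
λ_sys = 0.000063 + 0.00018 + 0.0000086 + 0.00024 = 4.9160e-04 /h
MTBF = 1 / λ_sys = 2030 h

2030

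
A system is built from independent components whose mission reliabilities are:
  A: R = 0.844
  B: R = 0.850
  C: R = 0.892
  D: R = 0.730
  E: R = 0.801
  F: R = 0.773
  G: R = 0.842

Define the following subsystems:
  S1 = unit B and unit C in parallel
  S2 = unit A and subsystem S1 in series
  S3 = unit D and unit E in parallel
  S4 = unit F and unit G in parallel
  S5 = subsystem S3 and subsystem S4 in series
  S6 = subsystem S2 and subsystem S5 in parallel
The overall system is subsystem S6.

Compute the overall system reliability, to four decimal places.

Parallel (B and C): 1 − (1 − 0.850000)(1 − 0.892000) = 0.983800
Series (A and [0.983800]): 0.844000 × 0.983800 = 0.830327
Parallel (D and E): 1 − (1 − 0.730000)(1 − 0.801000) = 0.946270
Parallel (F and G): 1 − (1 − 0.773000)(1 − 0.842000) = 0.964134
Series ([0.946270] and [0.964134]): 0.946270 × 0.964134 = 0.912331
Parallel ([0.830327] and [0.912331]): 1 − (1 − 0.830327)(1 − 0.912331) = 0.9851

0.9851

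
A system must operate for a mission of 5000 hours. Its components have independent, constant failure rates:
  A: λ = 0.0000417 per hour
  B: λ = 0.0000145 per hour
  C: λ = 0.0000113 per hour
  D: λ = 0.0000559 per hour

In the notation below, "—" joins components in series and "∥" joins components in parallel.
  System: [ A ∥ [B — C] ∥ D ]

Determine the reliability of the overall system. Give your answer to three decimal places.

0.994

R(A) = exp(−0.0000417 × 5000) = 0.81180
R(B) = exp(−0.0000145 × 5000) = 0.93007
R(C) = exp(−0.0000113 × 5000) = 0.94507
R(D) = exp(−0.0000559 × 5000) = 0.75616
Series (B and C): 0.93007 × 0.94507 = 0.87898
Parallel (A, [0.87898], and D): 1 − (1 − 0.81180)(1 − 0.87898)(1 − 0.75616) = 0.994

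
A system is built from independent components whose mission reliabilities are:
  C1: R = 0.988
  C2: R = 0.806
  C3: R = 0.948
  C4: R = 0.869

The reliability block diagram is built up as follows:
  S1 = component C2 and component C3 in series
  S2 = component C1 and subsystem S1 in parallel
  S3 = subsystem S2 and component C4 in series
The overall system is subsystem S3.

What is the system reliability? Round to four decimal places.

0.8665

Series (C2 and C3): 0.806000 × 0.948000 = 0.764088
Parallel (C1 and [0.764088]): 1 − (1 − 0.988000)(1 − 0.764088) = 0.997169
Series ([0.997169] and C4): 0.997169 × 0.869000 = 0.8665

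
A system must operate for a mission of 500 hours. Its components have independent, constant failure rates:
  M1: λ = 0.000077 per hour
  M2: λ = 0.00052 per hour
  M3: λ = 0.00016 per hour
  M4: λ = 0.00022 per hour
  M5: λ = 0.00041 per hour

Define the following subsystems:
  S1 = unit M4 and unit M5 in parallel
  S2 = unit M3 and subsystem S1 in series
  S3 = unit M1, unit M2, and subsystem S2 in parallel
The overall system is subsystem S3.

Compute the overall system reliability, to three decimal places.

R(M1) = exp(−0.000077 × 500) = 0.96223
R(M2) = exp(−0.00052 × 500) = 0.77105
R(M3) = exp(−0.00016 × 500) = 0.92312
R(M4) = exp(−0.00022 × 500) = 0.89583
R(M5) = exp(−0.00041 × 500) = 0.81465
Parallel (M4 and M5): 1 − (1 − 0.89583)(1 − 0.81465) = 0.98069
Series (M3 and [0.98069]): 0.92312 × 0.98069 = 0.90529
Parallel (M1, M2, and [0.90529]): 1 − (1 − 0.96223)(1 − 0.77105)(1 − 0.90529) = 0.999

0.999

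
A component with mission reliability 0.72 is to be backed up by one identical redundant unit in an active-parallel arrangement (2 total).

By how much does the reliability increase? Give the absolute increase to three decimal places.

R_before = 0.72
R_after = 1 − (1 − 0.72)^2 = 0.922
ΔR = 0.922 − 0.72 = 0.202

0.202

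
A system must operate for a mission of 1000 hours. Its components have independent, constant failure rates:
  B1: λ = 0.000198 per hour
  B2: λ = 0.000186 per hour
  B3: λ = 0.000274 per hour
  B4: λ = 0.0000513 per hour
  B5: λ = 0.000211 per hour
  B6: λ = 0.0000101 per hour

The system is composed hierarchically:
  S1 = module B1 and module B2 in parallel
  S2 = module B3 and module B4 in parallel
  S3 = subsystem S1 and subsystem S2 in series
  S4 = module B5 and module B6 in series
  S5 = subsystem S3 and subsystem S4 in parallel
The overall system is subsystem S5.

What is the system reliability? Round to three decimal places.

0.992

R(B1) = exp(−0.000198 × 1000) = 0.82037
R(B2) = exp(−0.000186 × 1000) = 0.83027
R(B3) = exp(−0.000274 × 1000) = 0.76033
R(B4) = exp(−0.0000513 × 1000) = 0.94999
R(B5) = exp(−0.000211 × 1000) = 0.80977
R(B6) = exp(−0.0000101 × 1000) = 0.98995
Parallel (B1 and B2): 1 − (1 − 0.82037)(1 − 0.83027) = 0.96951
Parallel (B3 and B4): 1 − (1 − 0.76033)(1 − 0.94999) = 0.98801
Series ([0.96951] and [0.98801]): 0.96951 × 0.98801 = 0.95789
Series (B5 and B6): 0.80977 × 0.98995 = 0.80163
Parallel ([0.95789] and [0.80163]): 1 − (1 − 0.95789)(1 − 0.80163) = 0.992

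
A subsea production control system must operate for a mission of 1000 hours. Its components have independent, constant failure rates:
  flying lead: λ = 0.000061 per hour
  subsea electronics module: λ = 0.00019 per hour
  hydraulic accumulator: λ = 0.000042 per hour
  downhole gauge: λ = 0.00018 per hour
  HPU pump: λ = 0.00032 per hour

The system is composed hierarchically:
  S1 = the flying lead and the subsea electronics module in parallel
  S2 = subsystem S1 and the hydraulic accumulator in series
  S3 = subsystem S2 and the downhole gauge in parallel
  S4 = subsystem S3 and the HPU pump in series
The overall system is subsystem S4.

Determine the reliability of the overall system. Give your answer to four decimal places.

0.7201

R(flying lead) = exp(−0.000061 × 1000) = 0.940823
R(subsea electronics module) = exp(−0.00019 × 1000) = 0.826959
R(hydraulic accumulator) = exp(−0.000042 × 1000) = 0.958870
R(downhole gauge) = exp(−0.00018 × 1000) = 0.835270
R(HPU pump) = exp(−0.00032 × 1000) = 0.726149
Parallel (flying lead and subsea electronics module): 1 − (1 − 0.940823)(1 − 0.826959) = 0.989760
Series ([0.989760] and hydraulic accumulator): 0.989760 × 0.958870 = 0.949051
Parallel ([0.949051] and downhole gauge): 1 − (1 − 0.949051)(1 − 0.835270) = 0.991607
Series ([0.991607] and HPU pump): 0.991607 × 0.726149 = 0.7201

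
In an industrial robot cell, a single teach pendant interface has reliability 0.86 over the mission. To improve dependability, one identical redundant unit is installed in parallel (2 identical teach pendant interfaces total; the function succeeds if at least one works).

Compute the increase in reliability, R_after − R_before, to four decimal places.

R_before = 0.86
R_after = 1 − (1 − 0.86)^2 = 0.9804
ΔR = 0.9804 − 0.86 = 0.1204

0.1204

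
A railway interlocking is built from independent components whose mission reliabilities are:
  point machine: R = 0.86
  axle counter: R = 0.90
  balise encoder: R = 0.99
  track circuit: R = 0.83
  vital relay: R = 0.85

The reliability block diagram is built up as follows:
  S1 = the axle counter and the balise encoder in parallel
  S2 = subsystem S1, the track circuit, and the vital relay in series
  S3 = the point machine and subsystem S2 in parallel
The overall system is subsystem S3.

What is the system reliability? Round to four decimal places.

Parallel (axle counter and balise encoder): 1 − (1 − 0.900000)(1 − 0.990000) = 0.999000
Series ([0.999000], track circuit, and vital relay): 0.999000 × 0.830000 × 0.850000 = 0.704795
Parallel (point machine and [0.704795]): 1 − (1 − 0.860000)(1 − 0.704795) = 0.9587

0.9587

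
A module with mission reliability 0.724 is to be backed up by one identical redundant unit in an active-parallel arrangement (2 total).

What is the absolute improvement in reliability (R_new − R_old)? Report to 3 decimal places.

R_before = 0.724
R_after = 1 − (1 − 0.724)^2 = 0.924
ΔR = 0.924 − 0.724 = 0.200

0.200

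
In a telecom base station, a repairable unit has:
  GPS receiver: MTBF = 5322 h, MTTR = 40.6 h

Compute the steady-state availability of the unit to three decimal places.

A(GPS receiver) = MTBF/(MTBF+MTTR) = 5322/(5322+40.6) = 0.992

0.992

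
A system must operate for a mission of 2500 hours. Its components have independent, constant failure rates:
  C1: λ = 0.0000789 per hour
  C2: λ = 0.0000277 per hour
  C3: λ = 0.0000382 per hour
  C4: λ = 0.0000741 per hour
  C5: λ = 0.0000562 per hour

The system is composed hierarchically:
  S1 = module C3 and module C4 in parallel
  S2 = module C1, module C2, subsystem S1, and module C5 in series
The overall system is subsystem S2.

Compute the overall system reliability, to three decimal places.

0.655

R(C1) = exp(−0.0000789 × 2500) = 0.82099
R(C2) = exp(−0.0000277 × 2500) = 0.93309
R(C3) = exp(−0.0000382 × 2500) = 0.90892
R(C4) = exp(−0.0000741 × 2500) = 0.83090
R(C5) = exp(−0.0000562 × 2500) = 0.86892
Parallel (C3 and C4): 1 − (1 − 0.90892)(1 − 0.83090) = 0.98460
Series (C1, C2, [0.98460], and C5): 0.82099 × 0.93309 × 0.98460 × 0.86892 = 0.655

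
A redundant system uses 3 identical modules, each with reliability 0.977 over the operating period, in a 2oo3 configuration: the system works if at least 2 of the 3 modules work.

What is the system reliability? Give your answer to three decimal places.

0.998

R = Σ_{i=2}^{3} C(3,i) p^i (1−p)^{3−i} with p = 0.977
C(3,2)·0.977^2·0.023^1 = 0.06586
C(3,3)·0.977^3·0.023^0 = 0.93257
Sum = 0.998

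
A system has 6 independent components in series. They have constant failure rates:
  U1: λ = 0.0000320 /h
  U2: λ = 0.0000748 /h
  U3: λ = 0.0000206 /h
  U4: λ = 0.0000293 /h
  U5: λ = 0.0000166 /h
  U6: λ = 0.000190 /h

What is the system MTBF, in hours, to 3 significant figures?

Series of exponential components: λ_sys = Σ λ_i
λ_sys = 0.0000320 + 0.0000748 + 0.0000206 + 0.0000293 + 0.0000166 + 0.000190 = 3.6330e-04 /h
MTBF = 1 / λ_sys = 2750 h

2750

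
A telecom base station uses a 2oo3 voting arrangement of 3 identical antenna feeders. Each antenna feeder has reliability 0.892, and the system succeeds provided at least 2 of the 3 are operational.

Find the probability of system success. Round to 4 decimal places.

R = Σ_{i=2}^{3} C(3,i) p^i (1−p)^{3−i} with p = 0.892
C(3,2)·0.892^2·0.108^1 = 0.257795
C(3,3)·0.892^3·0.108^0 = 0.709732
Sum = 0.9675

0.9675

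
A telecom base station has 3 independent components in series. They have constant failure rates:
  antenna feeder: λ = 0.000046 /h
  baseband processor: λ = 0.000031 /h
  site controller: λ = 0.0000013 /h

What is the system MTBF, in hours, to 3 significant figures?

12800

Series of exponential components: λ_sys = Σ λ_i
λ_sys = 0.000046 + 0.000031 + 0.0000013 = 7.8300e-05 /h
MTBF = 1 / λ_sys = 12800 h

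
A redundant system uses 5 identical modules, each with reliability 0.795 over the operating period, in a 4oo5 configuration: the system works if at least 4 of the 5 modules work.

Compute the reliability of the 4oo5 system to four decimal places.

R = Σ_{i=4}^{5} C(5,i) p^i (1−p)^{5−i} with p = 0.795
C(5,4)·0.795^4·0.205^1 = 0.409442
C(5,5)·0.795^5·0.205^0 = 0.317567
Sum = 0.7270

0.7270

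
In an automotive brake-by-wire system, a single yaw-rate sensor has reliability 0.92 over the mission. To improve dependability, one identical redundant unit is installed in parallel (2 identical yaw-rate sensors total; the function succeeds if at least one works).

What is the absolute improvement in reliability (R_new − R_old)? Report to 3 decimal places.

0.074

R_before = 0.92
R_after = 1 − (1 − 0.92)^2 = 0.994
ΔR = 0.994 − 0.92 = 0.074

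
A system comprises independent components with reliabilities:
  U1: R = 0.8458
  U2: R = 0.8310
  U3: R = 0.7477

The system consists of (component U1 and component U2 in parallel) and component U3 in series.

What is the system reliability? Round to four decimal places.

0.7282

Parallel (U1 and U2): 1 − (1 − 0.845800)(1 − 0.831000) = 0.973940
Series ([0.973940] and U3): 0.973940 × 0.747700 = 0.7282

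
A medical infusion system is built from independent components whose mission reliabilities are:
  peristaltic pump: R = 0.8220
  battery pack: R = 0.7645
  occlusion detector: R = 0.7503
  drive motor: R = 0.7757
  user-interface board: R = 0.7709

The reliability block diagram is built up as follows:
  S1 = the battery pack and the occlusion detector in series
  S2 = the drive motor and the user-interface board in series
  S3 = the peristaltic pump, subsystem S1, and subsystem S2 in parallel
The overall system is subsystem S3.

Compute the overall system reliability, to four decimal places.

Series (battery pack and occlusion detector): 0.764500 × 0.750300 = 0.573604
Series (drive motor and user-interface board): 0.775700 × 0.770900 = 0.597987
Parallel (peristaltic pump, [0.573604], and [0.597987]): 1 − (1 − 0.822000)(1 − 0.573604)(1 − 0.597987) = 0.9695

0.9695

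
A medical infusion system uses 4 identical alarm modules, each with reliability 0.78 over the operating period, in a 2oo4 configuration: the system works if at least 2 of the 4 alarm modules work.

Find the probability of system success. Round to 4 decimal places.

0.9644

R = Σ_{i=2}^{4} C(4,i) p^i (1−p)^{4−i} with p = 0.78
C(4,2)·0.78^2·0.22^2 = 0.176679
C(4,3)·0.78^3·0.22^1 = 0.417606
C(4,4)·0.78^4·0.22^0 = 0.370151
Sum = 0.9644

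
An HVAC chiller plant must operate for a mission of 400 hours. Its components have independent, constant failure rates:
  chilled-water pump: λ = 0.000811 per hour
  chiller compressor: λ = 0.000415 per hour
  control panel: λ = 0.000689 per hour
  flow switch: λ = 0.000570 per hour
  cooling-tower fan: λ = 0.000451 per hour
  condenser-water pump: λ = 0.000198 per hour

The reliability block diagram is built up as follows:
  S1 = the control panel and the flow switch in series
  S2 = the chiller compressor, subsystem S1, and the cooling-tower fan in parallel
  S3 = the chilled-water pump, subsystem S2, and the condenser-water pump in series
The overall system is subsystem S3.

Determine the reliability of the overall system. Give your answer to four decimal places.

0.6612

R(chilled-water pump) = exp(−0.000811 × 400) = 0.722961
R(chiller compressor) = exp(−0.000415 × 400) = 0.847046
R(control panel) = exp(−0.000689 × 400) = 0.759117
R(flow switch) = exp(−0.000570 × 400) = 0.796124
R(cooling-tower fan) = exp(−0.000451 × 400) = 0.834936
R(condenser-water pump) = exp(−0.000198 × 400) = 0.923855
Series (control panel and flow switch): 0.759117 × 0.796124 = 0.604351
Parallel (chiller compressor, [0.604351], and cooling-tower fan): 1 − (1 − 0.847046)(1 − 0.604351)(1 − 0.834936) = 0.990011
Series (chilled-water pump, [0.990011], and condenser-water pump): 0.722961 × 0.990011 × 0.923855 = 0.6612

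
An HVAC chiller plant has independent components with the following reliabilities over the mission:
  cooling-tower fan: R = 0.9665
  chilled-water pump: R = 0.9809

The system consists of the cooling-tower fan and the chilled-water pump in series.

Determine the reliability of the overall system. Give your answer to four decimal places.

Series (cooling-tower fan and chilled-water pump): 0.966500 × 0.980900 = 0.9480

0.9480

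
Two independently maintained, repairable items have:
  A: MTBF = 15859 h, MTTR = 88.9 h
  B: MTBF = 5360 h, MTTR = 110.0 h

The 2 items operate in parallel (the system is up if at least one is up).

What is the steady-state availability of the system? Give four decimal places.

A(A) = MTBF/(MTBF+MTTR) = 15859/(15859+88.9) = 0.994426
A(B) = MTBF/(MTBF+MTTR) = 5360/(5360+110.0) = 0.979890
Parallel availability: 1 − (1 − 0.994426)(1 − 0.979890) = 0.9999

0.9999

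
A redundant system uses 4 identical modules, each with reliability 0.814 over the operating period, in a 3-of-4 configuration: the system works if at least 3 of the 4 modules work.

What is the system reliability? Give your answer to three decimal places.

0.840

R = Σ_{i=3}^{4} C(4,i) p^i (1−p)^{4−i} with p = 0.814
C(4,3)·0.814^3·0.186^1 = 0.40128
C(4,4)·0.814^4·0.186^0 = 0.43903
Sum = 0.840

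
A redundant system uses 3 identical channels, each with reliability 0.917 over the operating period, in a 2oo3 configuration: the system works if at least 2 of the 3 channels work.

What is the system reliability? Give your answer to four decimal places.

R = Σ_{i=2}^{3} C(3,i) p^i (1−p)^{3−i} with p = 0.917
C(3,2)·0.917^2·0.083^1 = 0.209381
C(3,3)·0.917^3·0.083^0 = 0.771095
Sum = 0.9805

0.9805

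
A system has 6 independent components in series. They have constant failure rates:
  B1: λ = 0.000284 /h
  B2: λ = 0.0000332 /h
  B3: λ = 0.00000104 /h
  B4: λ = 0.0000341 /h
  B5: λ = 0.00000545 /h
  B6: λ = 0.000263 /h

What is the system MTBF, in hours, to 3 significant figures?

Series of exponential components: λ_sys = Σ λ_i
λ_sys = 0.000284 + 0.0000332 + 0.00000104 + 0.0000341 + 0.00000545 + 0.000263 = 6.2079e-04 /h
MTBF = 1 / λ_sys = 1610 h

1610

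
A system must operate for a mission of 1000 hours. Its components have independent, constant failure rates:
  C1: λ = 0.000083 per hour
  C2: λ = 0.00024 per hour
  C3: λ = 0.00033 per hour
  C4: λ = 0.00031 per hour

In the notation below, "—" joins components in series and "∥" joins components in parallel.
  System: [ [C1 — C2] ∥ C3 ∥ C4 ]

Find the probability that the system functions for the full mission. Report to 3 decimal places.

R(C1) = exp(−0.000083 × 1000) = 0.92035
R(C2) = exp(−0.00024 × 1000) = 0.78663
R(C3) = exp(−0.00033 × 1000) = 0.71892
R(C4) = exp(−0.00031 × 1000) = 0.73345
Series (C1 and C2): 0.92035 × 0.78663 = 0.72397
Parallel ([0.72397], C3, and C4): 1 − (1 − 0.72397)(1 − 0.71892)(1 − 0.73345) = 0.979

0.979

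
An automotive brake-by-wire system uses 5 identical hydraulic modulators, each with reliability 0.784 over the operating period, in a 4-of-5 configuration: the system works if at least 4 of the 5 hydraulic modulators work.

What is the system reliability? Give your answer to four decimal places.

R = Σ_{i=4}^{5} C(5,i) p^i (1−p)^{5−i} with p = 0.784
C(5,4)·0.784^4·0.216^1 = 0.408026
C(5,5)·0.784^5·0.216^0 = 0.296197
Sum = 0.7042

0.7042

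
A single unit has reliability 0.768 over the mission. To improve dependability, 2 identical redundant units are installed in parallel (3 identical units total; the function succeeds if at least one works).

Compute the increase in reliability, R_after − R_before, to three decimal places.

R_before = 0.768
R_after = 1 − (1 − 0.768)^3 = 0.988
ΔR = 0.988 − 0.768 = 0.220

0.220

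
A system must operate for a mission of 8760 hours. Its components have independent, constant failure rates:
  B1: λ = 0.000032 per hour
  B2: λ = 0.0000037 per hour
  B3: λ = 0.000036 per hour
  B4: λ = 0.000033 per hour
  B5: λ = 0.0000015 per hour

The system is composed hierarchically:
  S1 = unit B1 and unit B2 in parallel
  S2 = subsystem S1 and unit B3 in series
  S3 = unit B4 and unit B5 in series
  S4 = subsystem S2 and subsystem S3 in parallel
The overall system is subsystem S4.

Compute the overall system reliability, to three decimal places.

R(B1) = exp(−0.000032 × 8760) = 0.75554
R(B2) = exp(−0.0000037 × 8760) = 0.96811
R(B3) = exp(−0.000036 × 8760) = 0.72953
R(B4) = exp(−0.000033 × 8760) = 0.74895
R(B5) = exp(−0.0000015 × 8760) = 0.98695
Parallel (B1 and B2): 1 − (1 − 0.75554)(1 − 0.96811) = 0.99220
Series ([0.99220] and B3): 0.99220 × 0.72953 = 0.72384
Series (B4 and B5): 0.74895 × 0.98695 = 0.73918
Parallel ([0.72384] and [0.73918]): 1 − (1 − 0.72384)(1 − 0.73918) = 0.928

0.928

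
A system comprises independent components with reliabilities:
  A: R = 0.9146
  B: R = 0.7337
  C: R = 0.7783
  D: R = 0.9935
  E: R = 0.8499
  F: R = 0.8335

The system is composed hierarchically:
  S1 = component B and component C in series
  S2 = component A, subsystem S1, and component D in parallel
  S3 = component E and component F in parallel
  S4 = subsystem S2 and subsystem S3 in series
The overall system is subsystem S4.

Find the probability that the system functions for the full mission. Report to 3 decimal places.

Series (B and C): 0.73370 × 0.77830 = 0.57104
Parallel (A, [0.57104], and D): 1 − (1 − 0.91460)(1 − 0.57104)(1 − 0.99350) = 0.99976
Parallel (E and F): 1 − (1 − 0.84990)(1 − 0.83350) = 0.97501
Series ([0.99976] and [0.97501]): 0.99976 × 0.97501 = 0.975

0.975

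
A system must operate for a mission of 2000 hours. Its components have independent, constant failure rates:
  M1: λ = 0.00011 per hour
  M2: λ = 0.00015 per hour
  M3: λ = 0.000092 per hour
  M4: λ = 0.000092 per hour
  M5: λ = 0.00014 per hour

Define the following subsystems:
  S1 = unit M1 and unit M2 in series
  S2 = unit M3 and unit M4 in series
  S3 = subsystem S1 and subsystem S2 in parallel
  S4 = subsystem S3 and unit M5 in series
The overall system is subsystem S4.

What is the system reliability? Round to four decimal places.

R(M1) = exp(−0.00011 × 2000) = 0.802519
R(M2) = exp(−0.00015 × 2000) = 0.740818
R(M3) = exp(−0.000092 × 2000) = 0.831936
R(M4) = exp(−0.000092 × 2000) = 0.831936
R(M5) = exp(−0.00014 × 2000) = 0.755784
Series (M1 and M2): 0.802519 × 0.740818 = 0.594521
Series (M3 and M4): 0.831936 × 0.831936 = 0.692118
Parallel ([0.594521] and [0.692118]): 1 − (1 − 0.594521)(1 − 0.692118) = 0.875160
Series ([0.875160] and M5): 0.875160 × 0.755784 = 0.6614

0.6614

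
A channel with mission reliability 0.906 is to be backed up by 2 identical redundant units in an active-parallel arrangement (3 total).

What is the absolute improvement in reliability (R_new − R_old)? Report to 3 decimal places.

0.093

R_before = 0.906
R_after = 1 − (1 − 0.906)^3 = 0.999
ΔR = 0.999 − 0.906 = 0.093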